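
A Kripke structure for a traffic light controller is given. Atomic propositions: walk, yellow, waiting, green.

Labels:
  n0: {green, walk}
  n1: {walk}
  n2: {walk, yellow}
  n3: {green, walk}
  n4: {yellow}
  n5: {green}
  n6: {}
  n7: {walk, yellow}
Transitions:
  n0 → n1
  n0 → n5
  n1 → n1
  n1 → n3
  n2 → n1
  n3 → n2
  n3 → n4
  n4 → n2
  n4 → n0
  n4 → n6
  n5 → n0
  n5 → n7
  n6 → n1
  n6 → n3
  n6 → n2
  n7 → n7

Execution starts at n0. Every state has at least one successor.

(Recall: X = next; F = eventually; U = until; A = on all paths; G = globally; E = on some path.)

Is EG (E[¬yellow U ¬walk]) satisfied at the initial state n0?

States satisfying E[¬yellow U ¬walk]: {n0, n1, n3, n4, n5, n6}.
States satisfying EG (E[¬yellow U ¬walk]): {n0, n1, n3, n4, n5, n6}.
n0 ∈ Sat(EG (E[¬yellow U ¬walk])).

Satisfied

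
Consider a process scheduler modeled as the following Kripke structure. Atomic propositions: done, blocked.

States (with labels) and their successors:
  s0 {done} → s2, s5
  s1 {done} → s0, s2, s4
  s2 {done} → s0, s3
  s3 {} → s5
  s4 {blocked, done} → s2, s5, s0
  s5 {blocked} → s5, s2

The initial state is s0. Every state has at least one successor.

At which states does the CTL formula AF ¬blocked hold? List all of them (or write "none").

{s0, s1, s2, s3}

States satisfying ¬blocked: {s0, s1, s2, s3}.
States satisfying AF ¬blocked: {s0, s1, s2, s3}.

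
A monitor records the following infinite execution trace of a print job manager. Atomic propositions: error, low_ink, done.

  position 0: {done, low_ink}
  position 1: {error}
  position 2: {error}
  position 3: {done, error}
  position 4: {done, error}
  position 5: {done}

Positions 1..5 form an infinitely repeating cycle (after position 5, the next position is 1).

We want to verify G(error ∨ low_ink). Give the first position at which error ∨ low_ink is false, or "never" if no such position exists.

Check error ∨ low_ink at each position in order: 0 ✓, 1 ✓, 2 ✓, 3 ✓, 4 ✓.
At position 5 the labels are {done}, so error ∨ low_ink is false there. This is the first violation.

5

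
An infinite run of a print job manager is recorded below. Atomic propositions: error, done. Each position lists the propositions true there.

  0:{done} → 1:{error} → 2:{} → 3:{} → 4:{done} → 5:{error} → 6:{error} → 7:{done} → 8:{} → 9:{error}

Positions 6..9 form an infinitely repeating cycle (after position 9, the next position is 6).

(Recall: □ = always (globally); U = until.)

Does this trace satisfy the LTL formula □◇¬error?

◇¬error holds at every position 0..9, and those are all positions ever visited, so □◇¬error holds.

Yes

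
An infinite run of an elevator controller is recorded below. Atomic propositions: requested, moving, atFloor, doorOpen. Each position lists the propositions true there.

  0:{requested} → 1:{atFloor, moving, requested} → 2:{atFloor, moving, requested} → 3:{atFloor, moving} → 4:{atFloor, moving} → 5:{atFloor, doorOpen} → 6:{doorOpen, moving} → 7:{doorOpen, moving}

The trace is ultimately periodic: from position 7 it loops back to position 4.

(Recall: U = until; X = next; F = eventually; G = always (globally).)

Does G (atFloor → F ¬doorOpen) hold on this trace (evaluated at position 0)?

atFloor → F ¬doorOpen holds at every position 0..7, and those are all positions ever visited, so G (atFloor → F ¬doorOpen) holds.
Positions where atFloor holds: 1, 2, 3, 4, 5.
Check F ¬doorOpen at each: 1→ok, 2→ok, 3→ok, 4→ok, 5→ok.

Holds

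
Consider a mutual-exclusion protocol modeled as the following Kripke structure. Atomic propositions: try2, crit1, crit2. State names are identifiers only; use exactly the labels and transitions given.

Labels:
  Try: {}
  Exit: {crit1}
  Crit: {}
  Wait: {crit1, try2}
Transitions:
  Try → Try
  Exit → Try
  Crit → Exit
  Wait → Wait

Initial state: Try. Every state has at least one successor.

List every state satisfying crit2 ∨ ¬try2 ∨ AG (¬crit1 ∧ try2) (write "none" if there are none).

States satisfying ¬try2: {Try, Exit, Crit}.
States satisfying crit2 ∨ ¬try2: {Try, Exit, Crit}.
States satisfying ¬crit1 ∧ try2: ∅.
States satisfying AG (¬crit1 ∧ try2): ∅.
States satisfying crit2 ∨ ¬try2 ∨ AG (¬crit1 ∧ try2): {Try, Exit, Crit}.

{Try, Exit, Crit}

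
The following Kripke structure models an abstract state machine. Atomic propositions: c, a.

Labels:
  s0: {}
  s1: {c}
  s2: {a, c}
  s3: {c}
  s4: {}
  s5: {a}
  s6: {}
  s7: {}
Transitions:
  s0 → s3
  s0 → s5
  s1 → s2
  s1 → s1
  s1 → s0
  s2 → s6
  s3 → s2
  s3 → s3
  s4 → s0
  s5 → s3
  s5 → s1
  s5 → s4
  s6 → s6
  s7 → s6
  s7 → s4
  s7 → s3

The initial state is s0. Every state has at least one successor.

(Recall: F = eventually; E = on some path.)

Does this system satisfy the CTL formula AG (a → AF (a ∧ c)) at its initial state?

Does not hold

States satisfying a → AF (a ∧ c): {s0, s1, s2, s3, s4, s6, s7}.
States satisfying AG (a → AF (a ∧ c)): {s2, s3, s6}.
s5 is reachable from s0 and violates a → AF (a ∧ c), so AG fails at s0.
s0 ∉ Sat(AG (a → AF (a ∧ c))).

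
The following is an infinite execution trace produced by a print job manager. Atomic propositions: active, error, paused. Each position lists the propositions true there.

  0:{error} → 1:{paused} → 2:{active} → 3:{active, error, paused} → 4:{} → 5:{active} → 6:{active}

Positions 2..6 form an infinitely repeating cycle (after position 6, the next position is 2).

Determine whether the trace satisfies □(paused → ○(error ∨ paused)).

Does not hold

paused → ○(error ∨ paused) must hold at every position from 0 onward. It fails at position 1, so □(paused → ○(error ∨ paused)) is false.
Positions where paused holds: 1, 3.
Check ○(error ∨ paused) at each: 1→fails, 3→fails.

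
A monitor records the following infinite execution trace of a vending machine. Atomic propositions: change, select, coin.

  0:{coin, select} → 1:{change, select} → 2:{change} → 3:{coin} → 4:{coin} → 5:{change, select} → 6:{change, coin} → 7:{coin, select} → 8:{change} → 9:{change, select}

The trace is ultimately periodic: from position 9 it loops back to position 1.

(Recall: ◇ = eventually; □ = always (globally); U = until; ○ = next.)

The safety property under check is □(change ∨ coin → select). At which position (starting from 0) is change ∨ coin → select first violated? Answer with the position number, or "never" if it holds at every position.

2

Check change ∨ coin → select at each position in order: 0 ✓, 1 ✓.
At position 2 the labels are {change}, so change ∨ coin → select is false there. This is the first violation.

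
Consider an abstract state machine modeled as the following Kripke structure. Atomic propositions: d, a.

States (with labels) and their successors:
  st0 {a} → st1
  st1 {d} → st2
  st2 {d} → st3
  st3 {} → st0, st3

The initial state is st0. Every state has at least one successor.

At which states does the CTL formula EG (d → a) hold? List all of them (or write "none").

States satisfying d → a: {st0, st3}.
States satisfying EG (d → a): {st3}.

{st3}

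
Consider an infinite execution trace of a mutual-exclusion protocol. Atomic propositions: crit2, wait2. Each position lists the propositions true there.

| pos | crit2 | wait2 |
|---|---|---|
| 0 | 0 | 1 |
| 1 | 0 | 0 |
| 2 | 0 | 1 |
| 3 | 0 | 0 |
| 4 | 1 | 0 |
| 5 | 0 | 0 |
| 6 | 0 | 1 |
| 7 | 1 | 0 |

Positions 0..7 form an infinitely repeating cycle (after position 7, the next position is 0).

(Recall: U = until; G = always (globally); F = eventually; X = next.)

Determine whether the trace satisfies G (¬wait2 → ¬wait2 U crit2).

¬wait2 → ¬wait2 U crit2 must hold at every position from 0 onward. It fails at position 1, so G (¬wait2 → ¬wait2 U crit2) is false.
Positions where ¬wait2 holds: 1, 3, 4, 5, 7.
Check ¬wait2 U crit2 at each: 1→fails, 3→ok, 4→ok, 5→fails, 7→ok.

No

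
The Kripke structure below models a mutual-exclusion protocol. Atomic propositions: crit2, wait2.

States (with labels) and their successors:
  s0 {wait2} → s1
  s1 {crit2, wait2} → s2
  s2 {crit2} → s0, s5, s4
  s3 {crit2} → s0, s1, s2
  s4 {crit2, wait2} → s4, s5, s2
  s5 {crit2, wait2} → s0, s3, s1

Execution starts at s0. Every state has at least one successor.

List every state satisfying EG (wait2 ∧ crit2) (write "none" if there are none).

{s4}

States satisfying wait2 ∧ crit2: {s1, s4, s5}.
States satisfying EG (wait2 ∧ crit2): {s4}.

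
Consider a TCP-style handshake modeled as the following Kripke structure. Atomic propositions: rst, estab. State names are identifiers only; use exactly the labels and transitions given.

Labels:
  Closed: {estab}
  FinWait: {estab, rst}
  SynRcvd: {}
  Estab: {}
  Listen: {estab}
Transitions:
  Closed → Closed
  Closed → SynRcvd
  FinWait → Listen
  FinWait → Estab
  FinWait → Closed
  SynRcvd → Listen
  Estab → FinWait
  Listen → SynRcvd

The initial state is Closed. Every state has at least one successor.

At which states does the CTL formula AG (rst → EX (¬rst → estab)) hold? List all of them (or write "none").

States satisfying rst → EX (¬rst → estab): {Closed, FinWait, SynRcvd, Estab, Listen}.
States satisfying AG (rst → EX (¬rst → estab)): {Closed, FinWait, SynRcvd, Estab, Listen}.

{Closed, FinWait, SynRcvd, Estab, Listen}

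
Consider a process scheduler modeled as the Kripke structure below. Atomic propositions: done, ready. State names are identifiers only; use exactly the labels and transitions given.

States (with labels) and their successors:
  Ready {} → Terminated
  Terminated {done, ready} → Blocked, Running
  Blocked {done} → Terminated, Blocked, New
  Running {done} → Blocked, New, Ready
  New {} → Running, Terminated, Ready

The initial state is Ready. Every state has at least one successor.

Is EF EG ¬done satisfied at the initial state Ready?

States satisfying EG ¬done: ∅.
States satisfying EF EG ¬done: ∅.
No suitable path/successor from Ready witnesses the formula.
Ready ∉ Sat(EF EG ¬done).

Does not hold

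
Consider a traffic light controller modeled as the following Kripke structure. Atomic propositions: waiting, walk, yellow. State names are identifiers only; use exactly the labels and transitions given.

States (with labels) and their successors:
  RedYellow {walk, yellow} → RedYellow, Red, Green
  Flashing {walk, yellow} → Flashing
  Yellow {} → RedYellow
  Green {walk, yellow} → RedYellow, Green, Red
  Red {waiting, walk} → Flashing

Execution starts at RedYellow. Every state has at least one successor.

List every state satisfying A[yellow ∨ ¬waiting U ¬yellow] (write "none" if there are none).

States satisfying yellow ∨ ¬waiting: {RedYellow, Flashing, Yellow, Green}.
States satisfying ¬yellow: {Yellow, Red}.
States satisfying A[yellow ∨ ¬waiting U ¬yellow]: {Yellow, Red}.

{Yellow, Red}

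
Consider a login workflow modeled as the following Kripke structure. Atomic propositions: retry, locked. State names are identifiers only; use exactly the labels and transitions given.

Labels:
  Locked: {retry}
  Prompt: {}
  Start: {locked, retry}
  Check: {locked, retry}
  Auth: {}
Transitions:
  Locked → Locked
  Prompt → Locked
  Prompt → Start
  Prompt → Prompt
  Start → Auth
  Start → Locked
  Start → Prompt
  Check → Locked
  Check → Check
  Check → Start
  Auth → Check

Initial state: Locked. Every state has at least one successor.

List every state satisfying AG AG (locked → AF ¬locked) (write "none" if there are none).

States satisfying AG (locked → AF ¬locked): {Locked}.
States satisfying AG AG (locked → AF ¬locked): {Locked}.

{Locked}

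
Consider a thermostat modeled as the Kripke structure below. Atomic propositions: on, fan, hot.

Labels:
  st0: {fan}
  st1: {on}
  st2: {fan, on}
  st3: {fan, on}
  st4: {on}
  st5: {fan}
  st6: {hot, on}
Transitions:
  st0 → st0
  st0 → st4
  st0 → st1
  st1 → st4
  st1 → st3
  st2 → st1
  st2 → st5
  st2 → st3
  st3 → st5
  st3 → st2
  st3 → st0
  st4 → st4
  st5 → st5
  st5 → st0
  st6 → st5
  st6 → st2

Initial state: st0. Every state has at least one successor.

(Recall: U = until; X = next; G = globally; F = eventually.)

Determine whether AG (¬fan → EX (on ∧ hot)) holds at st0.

States satisfying ¬fan → EX (on ∧ hot): {st0, st2, st3, st5}.
States satisfying AG (¬fan → EX (on ∧ hot)): ∅.
st1 is reachable from st0 and violates ¬fan → EX (on ∧ hot), so AG fails at st0.
st0 ∉ Sat(AG (¬fan → EX (on ∧ hot))).

Does not hold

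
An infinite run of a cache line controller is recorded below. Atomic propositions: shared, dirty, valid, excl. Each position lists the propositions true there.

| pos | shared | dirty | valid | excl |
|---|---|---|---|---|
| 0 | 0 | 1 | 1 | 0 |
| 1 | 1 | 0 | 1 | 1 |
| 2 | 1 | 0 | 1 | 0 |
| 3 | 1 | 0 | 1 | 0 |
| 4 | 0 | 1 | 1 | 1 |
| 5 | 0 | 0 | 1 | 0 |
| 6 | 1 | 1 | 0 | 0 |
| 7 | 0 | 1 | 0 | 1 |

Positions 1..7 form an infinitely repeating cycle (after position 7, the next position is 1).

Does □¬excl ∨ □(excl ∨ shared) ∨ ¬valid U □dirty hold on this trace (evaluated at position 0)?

Walking from position 0: at position 0, □dirty has not yet held and ¬valid fails, so ¬valid U □dirty is false.
At position 0: □¬excl ∨ □(excl ∨ shared) is false; ¬valid U □dirty is false; so □¬excl ∨ □(excl ∨ shared) ∨ ¬valid U □dirty is false.

Violated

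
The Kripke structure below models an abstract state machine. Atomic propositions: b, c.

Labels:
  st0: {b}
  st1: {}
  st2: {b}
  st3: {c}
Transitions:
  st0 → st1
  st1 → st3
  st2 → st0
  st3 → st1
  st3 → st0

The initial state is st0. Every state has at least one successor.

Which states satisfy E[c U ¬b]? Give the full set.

{st1, st3}

States satisfying c: {st3}.
States satisfying ¬b: {st1, st3}.
States satisfying E[c U ¬b]: {st1, st3}.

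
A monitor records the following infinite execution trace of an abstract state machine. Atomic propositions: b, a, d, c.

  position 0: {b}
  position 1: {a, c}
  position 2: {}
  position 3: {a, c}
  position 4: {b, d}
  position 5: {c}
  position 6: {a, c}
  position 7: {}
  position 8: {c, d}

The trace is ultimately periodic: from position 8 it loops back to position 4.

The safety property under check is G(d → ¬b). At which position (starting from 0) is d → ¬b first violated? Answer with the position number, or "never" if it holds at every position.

Check d → ¬b at each position in order: 0 ✓, 1 ✓, 2 ✓, 3 ✓.
At position 4 the labels are {b, d}, so d → ¬b is false there. This is the first violation.

4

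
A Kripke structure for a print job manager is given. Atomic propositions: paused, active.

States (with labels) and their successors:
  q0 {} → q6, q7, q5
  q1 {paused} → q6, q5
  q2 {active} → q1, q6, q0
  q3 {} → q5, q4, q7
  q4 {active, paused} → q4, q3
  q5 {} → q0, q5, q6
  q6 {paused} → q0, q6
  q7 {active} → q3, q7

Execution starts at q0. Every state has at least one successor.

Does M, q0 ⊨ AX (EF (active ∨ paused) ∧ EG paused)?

States satisfying EF (active ∨ paused) ∧ EG paused: {q1, q4, q6}.
States satisfying AX (EF (active ∨ paused) ∧ EG paused): ∅.
q0 ∉ Sat(AX (EF (active ∨ paused) ∧ EG paused)).

No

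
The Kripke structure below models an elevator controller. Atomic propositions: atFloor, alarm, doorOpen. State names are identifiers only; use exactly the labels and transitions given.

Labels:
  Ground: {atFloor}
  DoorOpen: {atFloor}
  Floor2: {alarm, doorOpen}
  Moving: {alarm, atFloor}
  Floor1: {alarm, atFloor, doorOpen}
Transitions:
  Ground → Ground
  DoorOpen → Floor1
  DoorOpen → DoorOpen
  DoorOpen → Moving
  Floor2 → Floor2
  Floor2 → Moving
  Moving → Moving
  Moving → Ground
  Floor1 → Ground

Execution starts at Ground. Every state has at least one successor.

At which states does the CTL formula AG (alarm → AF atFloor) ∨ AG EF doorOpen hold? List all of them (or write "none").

{Ground, DoorOpen, Moving, Floor1}

States satisfying alarm → AF atFloor: {Ground, DoorOpen, Moving, Floor1}.
States satisfying AG (alarm → AF atFloor): {Ground, DoorOpen, Moving, Floor1}.
States satisfying EF doorOpen: {DoorOpen, Floor2, Floor1}.
States satisfying AG EF doorOpen: ∅.
States satisfying AG (alarm → AF atFloor) ∨ AG EF doorOpen: {Ground, DoorOpen, Moving, Floor1}.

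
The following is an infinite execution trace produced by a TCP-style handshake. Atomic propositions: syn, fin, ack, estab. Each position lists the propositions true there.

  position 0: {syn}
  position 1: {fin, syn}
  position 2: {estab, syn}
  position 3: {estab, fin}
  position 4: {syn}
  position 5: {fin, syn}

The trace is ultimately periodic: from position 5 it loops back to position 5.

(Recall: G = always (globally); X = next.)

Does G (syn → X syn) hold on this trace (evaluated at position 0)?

syn → X syn must hold at every position from 0 onward. It fails at position 2, so G (syn → X syn) is false.
Positions where syn holds: 0, 1, 2, 4, 5.
Check X syn at each: 0→ok, 1→ok, 2→fails, 4→ok, 5→ok.

Violated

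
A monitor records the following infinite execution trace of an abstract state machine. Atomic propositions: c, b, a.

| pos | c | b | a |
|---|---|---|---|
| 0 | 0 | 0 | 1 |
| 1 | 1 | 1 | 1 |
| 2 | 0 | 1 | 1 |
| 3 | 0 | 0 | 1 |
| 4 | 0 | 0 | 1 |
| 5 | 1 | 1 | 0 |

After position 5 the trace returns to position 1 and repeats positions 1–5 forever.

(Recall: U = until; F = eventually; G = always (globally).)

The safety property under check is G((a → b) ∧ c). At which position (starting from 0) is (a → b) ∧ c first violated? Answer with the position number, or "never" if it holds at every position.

0

At position 0 the labels are {a}, so (a → b) ∧ c is false there. This is the first violation.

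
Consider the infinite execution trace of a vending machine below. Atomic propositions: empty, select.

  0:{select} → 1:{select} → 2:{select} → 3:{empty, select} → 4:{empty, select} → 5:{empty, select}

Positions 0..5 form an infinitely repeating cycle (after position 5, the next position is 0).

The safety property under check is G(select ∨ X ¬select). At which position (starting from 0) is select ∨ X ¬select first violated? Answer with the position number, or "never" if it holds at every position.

select ∨ X ¬select holds at every position 0..5, and those are all the positions the trace ever visits, so the invariant G(select ∨ X ¬select) is never violated.

never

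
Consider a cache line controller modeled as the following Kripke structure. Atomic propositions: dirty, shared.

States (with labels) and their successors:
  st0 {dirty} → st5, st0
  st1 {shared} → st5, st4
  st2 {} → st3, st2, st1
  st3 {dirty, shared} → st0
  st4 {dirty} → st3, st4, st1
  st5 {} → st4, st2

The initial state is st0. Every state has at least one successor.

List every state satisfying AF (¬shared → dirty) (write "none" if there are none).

States satisfying ¬shared → dirty: {st0, st1, st3, st4}.
States satisfying AF (¬shared → dirty): {st0, st1, st3, st4}.

{st0, st1, st3, st4}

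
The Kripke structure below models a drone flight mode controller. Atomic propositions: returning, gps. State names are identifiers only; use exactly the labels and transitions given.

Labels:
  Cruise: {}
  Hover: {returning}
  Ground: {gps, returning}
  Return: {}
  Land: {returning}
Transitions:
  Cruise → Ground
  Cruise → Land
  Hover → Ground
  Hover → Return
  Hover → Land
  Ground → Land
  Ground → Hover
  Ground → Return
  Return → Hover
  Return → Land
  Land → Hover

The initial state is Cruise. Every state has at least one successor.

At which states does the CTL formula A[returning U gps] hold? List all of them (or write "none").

{Ground}

States satisfying returning: {Hover, Ground, Land}.
States satisfying gps: {Ground}.
States satisfying A[returning U gps]: {Ground}.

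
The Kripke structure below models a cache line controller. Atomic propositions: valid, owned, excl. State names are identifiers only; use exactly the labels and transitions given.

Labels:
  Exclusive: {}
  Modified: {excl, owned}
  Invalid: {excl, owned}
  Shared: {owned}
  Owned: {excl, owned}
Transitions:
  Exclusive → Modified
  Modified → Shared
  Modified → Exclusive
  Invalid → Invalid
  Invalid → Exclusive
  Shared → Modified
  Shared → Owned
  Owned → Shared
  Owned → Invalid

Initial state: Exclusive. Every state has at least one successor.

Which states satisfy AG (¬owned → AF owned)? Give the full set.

States satisfying ¬owned → AF owned: {Exclusive, Modified, Invalid, Shared, Owned}.
States satisfying AG (¬owned → AF owned): {Exclusive, Modified, Invalid, Shared, Owned}.

{Exclusive, Modified, Invalid, Shared, Owned}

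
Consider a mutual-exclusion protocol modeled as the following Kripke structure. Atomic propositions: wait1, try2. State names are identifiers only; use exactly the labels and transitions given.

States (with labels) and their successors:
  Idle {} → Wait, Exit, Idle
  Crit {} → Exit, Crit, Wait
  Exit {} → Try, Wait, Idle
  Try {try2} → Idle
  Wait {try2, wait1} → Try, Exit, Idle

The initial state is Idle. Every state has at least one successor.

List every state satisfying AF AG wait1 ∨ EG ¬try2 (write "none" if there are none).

{Idle, Crit, Exit}

States satisfying AG wait1: ∅.
States satisfying AF AG wait1: ∅.
States satisfying ¬try2: {Idle, Crit, Exit}.
States satisfying EG ¬try2: {Idle, Crit, Exit}.
States satisfying AF AG wait1 ∨ EG ¬try2: {Idle, Crit, Exit}.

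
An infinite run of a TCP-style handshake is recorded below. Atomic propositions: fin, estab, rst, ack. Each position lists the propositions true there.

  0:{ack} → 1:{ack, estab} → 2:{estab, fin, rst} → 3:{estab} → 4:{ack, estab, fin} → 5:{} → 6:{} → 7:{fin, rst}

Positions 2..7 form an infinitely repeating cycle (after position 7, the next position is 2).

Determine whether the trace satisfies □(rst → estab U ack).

No

rst → estab U ack must hold at every position from 0 onward. It fails at position 7, so □(rst → estab U ack) is false.
Positions where rst holds: 2, 7.
Check estab U ack at each: 2→ok, 7→fails.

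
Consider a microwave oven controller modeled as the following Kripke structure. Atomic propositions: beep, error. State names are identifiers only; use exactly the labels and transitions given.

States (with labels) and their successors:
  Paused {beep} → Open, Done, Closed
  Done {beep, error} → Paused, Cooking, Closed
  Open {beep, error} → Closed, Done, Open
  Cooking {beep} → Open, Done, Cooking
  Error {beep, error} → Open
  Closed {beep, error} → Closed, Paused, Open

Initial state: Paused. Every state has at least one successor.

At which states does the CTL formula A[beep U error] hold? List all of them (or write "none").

States satisfying beep: {Paused, Done, Open, Cooking, Error, Closed}.
States satisfying error: {Done, Open, Error, Closed}.
States satisfying A[beep U error]: {Paused, Done, Open, Error, Closed}.

{Paused, Done, Open, Error, Closed}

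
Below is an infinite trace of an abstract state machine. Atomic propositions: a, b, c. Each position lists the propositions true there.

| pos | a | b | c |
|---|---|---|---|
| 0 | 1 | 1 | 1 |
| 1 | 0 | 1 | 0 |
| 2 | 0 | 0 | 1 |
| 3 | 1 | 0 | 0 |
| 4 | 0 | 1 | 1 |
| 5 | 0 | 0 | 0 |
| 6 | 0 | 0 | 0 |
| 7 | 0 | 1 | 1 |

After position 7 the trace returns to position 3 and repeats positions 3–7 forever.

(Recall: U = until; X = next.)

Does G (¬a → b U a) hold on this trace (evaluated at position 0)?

Violated

¬a → b U a must hold at every position from 0 onward. It fails at position 1, so G (¬a → b U a) is false.
Positions where ¬a holds: 1, 2, 4, 5, 6, 7.
Check b U a at each: 1→fails, 2→fails, 4→fails, 5→fails, 6→fails, 7→ok.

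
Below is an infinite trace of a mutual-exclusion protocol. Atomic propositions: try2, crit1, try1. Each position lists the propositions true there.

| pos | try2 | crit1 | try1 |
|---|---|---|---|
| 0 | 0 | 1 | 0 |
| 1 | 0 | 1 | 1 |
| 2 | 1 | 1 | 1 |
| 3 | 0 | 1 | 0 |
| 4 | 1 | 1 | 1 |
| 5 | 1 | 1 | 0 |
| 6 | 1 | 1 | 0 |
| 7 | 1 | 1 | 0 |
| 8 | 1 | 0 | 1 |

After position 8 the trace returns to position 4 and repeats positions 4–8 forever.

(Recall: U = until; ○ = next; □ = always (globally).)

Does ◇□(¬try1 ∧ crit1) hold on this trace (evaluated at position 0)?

□(¬try1 ∧ crit1) is false at every position 0..8, so it never becomes true and ◇□(¬try1 ∧ crit1) fails.

No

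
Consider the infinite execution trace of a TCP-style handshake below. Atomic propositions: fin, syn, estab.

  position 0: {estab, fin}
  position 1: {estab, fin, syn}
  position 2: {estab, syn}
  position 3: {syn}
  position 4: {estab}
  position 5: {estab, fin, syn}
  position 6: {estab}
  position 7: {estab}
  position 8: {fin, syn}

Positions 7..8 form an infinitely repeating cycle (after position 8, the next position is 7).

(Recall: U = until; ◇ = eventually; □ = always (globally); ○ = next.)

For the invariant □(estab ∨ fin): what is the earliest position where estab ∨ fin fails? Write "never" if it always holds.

Check estab ∨ fin at each position in order: 0 ✓, 1 ✓, 2 ✓.
At position 3 the labels are {syn}, so estab ∨ fin is false there. This is the first violation.

3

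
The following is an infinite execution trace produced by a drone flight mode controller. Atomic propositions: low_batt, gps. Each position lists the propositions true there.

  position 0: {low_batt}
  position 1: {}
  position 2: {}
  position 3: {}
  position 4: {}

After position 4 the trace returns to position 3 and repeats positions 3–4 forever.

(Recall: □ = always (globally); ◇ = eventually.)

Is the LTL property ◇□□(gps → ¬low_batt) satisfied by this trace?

Yes

□□(gps → ¬low_batt) holds at position 0, which is reachable from 0, so ◇□□(gps → ¬low_batt) holds.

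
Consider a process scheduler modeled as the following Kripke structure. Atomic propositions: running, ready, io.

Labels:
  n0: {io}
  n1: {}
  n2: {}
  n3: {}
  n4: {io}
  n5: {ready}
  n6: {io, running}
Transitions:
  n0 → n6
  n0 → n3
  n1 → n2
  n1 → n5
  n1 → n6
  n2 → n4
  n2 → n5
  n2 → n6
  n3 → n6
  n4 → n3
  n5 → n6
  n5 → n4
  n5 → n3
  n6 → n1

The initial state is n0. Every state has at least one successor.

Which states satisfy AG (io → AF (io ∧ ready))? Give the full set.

none

States satisfying io → AF (io ∧ ready): {n1, n2, n3, n5}.
States satisfying AG (io → AF (io ∧ ready)): ∅.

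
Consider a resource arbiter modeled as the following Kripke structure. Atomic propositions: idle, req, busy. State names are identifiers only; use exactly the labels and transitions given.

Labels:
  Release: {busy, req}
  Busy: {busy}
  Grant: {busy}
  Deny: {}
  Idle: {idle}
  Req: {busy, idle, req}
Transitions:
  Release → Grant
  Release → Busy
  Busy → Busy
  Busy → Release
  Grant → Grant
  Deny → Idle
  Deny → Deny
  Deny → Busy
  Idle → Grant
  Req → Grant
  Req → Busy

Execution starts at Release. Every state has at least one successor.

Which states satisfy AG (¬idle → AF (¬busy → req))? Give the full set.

{Release, Busy, Grant, Idle, Req}

States satisfying ¬idle → AF (¬busy → req): {Release, Busy, Grant, Idle, Req}.
States satisfying AG (¬idle → AF (¬busy → req)): {Release, Busy, Grant, Idle, Req}.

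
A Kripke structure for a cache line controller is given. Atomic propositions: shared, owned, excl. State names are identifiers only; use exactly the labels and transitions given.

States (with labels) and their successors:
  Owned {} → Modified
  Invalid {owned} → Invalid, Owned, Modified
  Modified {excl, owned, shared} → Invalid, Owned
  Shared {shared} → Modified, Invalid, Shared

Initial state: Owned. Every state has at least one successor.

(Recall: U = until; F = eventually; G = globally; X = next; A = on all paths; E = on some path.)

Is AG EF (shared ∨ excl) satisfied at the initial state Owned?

Satisfied

States satisfying EF (shared ∨ excl): {Owned, Invalid, Modified, Shared}.
States satisfying AG EF (shared ∨ excl): {Owned, Invalid, Modified, Shared}.
Every state reachable from Owned satisfies EF (shared ∨ excl).
Owned ∈ Sat(AG EF (shared ∨ excl)).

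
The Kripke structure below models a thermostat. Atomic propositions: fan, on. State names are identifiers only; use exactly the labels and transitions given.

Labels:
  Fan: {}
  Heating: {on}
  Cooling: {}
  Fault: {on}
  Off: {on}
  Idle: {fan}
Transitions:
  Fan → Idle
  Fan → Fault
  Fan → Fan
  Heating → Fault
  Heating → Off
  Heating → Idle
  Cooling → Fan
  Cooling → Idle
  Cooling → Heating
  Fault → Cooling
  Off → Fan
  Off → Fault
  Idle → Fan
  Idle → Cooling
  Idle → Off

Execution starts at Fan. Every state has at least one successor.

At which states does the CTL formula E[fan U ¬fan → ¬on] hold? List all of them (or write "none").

{Fan, Cooling, Idle}

States satisfying fan: {Idle}.
States satisfying ¬fan → ¬on: {Fan, Cooling, Idle}.
States satisfying E[fan U ¬fan → ¬on]: {Fan, Cooling, Idle}.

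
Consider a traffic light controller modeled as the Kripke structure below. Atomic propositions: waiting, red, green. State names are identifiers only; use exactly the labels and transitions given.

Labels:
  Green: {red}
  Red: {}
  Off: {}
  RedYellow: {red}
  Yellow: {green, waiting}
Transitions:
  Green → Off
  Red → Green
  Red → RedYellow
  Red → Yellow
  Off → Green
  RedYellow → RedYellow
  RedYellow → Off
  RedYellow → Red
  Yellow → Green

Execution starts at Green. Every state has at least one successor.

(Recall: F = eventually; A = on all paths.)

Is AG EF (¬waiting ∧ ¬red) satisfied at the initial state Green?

Satisfied

States satisfying EF (¬waiting ∧ ¬red): {Green, Red, Off, RedYellow, Yellow}.
States satisfying AG EF (¬waiting ∧ ¬red): {Green, Red, Off, RedYellow, Yellow}.
Every state reachable from Green satisfies EF (¬waiting ∧ ¬red).
Green ∈ Sat(AG EF (¬waiting ∧ ¬red)).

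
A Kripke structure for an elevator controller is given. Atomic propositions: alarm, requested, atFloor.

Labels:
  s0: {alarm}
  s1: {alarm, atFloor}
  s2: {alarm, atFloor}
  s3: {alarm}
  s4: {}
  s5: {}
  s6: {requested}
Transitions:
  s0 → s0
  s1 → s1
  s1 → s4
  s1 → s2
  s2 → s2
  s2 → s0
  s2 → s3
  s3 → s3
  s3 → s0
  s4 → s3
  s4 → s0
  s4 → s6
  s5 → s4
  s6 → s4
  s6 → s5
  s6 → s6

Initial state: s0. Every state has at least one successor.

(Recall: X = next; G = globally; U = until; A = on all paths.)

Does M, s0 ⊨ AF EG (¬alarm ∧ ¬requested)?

States satisfying EG (¬alarm ∧ ¬requested): ∅.
States satisfying AF EG (¬alarm ∧ ¬requested): ∅.
There is a path from s0 along which EG (¬alarm ∧ ¬requested) never holds.
s0 ∉ Sat(AF EG (¬alarm ∧ ¬requested)).

No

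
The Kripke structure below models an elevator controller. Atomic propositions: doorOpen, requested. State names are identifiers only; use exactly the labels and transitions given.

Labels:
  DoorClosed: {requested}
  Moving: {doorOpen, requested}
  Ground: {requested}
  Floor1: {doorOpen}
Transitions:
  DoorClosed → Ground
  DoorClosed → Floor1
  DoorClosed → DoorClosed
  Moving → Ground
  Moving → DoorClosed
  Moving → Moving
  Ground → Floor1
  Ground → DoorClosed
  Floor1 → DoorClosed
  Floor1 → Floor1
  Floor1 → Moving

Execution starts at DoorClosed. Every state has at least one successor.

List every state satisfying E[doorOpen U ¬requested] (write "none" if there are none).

States satisfying doorOpen: {Moving, Floor1}.
States satisfying ¬requested: {Floor1}.
States satisfying E[doorOpen U ¬requested]: {Floor1}.

{Floor1}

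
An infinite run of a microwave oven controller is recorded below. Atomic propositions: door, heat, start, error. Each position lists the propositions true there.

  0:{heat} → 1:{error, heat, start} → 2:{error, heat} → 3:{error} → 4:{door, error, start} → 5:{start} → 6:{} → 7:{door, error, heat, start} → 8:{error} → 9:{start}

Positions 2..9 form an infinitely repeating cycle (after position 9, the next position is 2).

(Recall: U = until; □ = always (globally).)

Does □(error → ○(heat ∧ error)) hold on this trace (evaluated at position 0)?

error → ○(heat ∧ error) must hold at every position from 0 onward. It fails at position 2, so □(error → ○(heat ∧ error)) is false.
Positions where error holds: 1, 2, 3, 4, 7, 8.
Check ○(heat ∧ error) at each: 1→ok, 2→fails, 3→fails, 4→fails, 7→fails, 8→fails.

Does not hold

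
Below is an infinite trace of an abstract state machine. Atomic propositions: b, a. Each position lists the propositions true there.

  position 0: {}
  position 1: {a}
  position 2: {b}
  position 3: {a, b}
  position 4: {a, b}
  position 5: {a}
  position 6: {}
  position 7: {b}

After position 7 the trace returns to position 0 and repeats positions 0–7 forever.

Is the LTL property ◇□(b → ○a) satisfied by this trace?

□(b → ○a) is false at every position 0..7, so it never becomes true and ◇□(b → ○a) fails.

Violated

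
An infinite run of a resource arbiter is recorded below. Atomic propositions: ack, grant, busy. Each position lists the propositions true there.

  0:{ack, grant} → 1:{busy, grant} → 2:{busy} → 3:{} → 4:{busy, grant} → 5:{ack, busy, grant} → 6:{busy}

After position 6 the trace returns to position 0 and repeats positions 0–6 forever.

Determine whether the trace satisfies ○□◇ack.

Holds

The position after 0 is 1; □◇ack is true there.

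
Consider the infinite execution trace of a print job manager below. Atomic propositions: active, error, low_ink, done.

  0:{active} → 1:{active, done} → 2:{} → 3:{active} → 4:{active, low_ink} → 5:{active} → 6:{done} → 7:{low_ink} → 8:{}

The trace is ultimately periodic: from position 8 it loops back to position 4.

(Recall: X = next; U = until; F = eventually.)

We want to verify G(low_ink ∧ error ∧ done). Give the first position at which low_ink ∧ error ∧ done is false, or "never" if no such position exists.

0

At position 0 the labels are {active}, so low_ink ∧ error ∧ done is false there. This is the first violation.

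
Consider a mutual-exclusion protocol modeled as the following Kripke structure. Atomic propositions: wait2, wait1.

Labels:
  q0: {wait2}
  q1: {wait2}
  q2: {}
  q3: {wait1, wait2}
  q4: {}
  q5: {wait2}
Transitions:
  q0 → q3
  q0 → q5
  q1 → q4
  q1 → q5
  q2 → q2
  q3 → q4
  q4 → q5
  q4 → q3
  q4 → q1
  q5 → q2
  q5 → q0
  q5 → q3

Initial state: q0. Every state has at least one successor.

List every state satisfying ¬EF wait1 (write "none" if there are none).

States satisfying wait1: {q3}.
States satisfying EF wait1: {q0, q1, q3, q4, q5}.
States satisfying ¬EF wait1: {q2}.

{q2}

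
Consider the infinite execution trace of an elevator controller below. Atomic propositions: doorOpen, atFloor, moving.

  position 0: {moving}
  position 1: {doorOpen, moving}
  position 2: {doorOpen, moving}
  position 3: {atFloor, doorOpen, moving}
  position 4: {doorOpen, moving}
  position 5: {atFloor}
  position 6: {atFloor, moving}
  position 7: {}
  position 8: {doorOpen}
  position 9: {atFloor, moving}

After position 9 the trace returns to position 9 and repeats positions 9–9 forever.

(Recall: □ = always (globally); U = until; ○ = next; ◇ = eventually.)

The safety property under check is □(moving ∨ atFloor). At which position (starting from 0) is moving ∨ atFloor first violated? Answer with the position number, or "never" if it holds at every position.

7

Check moving ∨ atFloor at each position in order: 0 ✓, 1 ✓, 2 ✓, 3 ✓, 4 ✓, 5 ✓, 6 ✓.
At position 7 the labels are {}, so moving ∨ atFloor is false there. This is the first violation.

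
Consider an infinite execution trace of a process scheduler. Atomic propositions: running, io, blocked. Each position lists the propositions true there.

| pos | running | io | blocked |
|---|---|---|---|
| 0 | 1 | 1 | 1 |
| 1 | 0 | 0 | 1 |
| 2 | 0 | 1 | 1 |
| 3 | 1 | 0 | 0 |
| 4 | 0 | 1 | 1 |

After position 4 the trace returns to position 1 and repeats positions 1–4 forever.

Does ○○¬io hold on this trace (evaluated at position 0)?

Does not hold

The position after 0 is 1; ○¬io is false there.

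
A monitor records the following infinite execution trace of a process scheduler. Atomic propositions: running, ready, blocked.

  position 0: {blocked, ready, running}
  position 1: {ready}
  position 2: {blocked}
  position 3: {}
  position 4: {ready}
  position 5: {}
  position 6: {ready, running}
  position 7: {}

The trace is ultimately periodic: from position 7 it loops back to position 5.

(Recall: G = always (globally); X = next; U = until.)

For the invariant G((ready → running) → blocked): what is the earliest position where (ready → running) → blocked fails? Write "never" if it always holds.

3

Check (ready → running) → blocked at each position in order: 0 ✓, 1 ✓, 2 ✓.
At position 3 the labels are {}, so (ready → running) → blocked is false there. This is the first violation.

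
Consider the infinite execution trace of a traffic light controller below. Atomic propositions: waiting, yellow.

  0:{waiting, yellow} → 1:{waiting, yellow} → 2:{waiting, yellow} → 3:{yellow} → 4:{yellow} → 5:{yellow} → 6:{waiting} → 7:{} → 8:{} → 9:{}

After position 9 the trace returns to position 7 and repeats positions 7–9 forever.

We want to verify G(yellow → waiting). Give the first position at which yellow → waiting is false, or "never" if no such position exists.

3

Check yellow → waiting at each position in order: 0 ✓, 1 ✓, 2 ✓.
At position 3 the labels are {yellow}, so yellow → waiting is false there. This is the first violation.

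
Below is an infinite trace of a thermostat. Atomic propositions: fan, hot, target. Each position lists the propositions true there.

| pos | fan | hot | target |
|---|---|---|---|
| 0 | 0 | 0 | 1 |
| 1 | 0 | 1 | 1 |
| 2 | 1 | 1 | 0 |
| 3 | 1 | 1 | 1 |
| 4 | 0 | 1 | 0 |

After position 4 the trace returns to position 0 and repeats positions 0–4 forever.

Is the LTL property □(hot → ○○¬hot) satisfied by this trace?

hot → ○○¬hot must hold at every position from 0 onward. It fails at position 1, so □(hot → ○○¬hot) is false.
Positions where hot holds: 1, 2, 3, 4.
Check ○○¬hot at each: 1→fails, 2→fails, 3→ok, 4→fails.

Does not hold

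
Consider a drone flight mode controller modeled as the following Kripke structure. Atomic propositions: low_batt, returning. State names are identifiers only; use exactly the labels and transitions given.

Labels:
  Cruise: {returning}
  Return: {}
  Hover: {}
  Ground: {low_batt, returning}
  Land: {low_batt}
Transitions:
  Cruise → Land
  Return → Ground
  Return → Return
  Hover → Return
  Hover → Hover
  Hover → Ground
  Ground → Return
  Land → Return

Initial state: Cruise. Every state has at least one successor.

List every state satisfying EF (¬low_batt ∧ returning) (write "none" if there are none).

{Cruise}

States satisfying ¬low_batt ∧ returning: {Cruise}.
States satisfying EF (¬low_batt ∧ returning): {Cruise}.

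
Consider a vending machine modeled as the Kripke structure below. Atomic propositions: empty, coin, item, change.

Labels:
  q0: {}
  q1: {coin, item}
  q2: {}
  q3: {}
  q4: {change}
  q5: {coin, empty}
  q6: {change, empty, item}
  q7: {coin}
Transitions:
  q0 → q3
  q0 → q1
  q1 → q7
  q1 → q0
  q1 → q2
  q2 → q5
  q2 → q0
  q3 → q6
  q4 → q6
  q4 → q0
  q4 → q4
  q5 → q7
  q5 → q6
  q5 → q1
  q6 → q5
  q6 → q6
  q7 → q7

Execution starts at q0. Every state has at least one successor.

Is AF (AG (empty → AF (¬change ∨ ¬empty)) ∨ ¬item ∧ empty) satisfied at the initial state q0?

States satisfying AG (empty → AF (¬change ∨ ¬empty)) ∨ ¬item ∧ empty: {q5, q7}.
States satisfying AF (AG (empty → AF (¬change ∨ ¬empty)) ∨ ¬item ∧ empty): {q5, q7}.
There is a path from q0 along which AG (empty → AF (¬change ∨ ¬empty)) ∨ ¬item ∧ empty never holds.
q0 ∉ Sat(AF (AG (empty → AF (¬change ∨ ¬empty)) ∨ ¬item ∧ empty)).

No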